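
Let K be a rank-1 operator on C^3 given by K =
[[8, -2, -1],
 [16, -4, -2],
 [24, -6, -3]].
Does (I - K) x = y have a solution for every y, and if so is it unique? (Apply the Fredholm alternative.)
(I - K) is singular (det(I - K) = 0, i.e. 1 ∈ sigma(K)). (I - K) x = y is solvable iff y ⊥ ker((I - K)^*) = span{(8, -2, -1)}, i.e. iff 8y_1 - 2y_2 - y_3 = 0. When solvable, the solutions are x = y + c·(1, 2, 3), c arbitrary (ker(I - K) = span{(1, 2, 3)}, dimension 1).

K has rank 1, so it is an outer product K = u v^T: every row of K is a multiple of one row vector. Reading off the entries, u = (1, 2, 3) and v = (8, -2, -1) (row i of K equals u_i·v^T). A rank-one matrix u v^T satisfies K u = u (v·u) and kills the (2)-dimensional subspace v^⊥, so its characteristic polynomial is lambda^2 (lambda - v·u) with v·u = tr K = 1. Hence the eigenvalues of I - K are 1 (multiplicity 2) and 1 - (1) = 0, so det(I - K) = 0. (Direct check: I - K =
[[-7, 2, 1],
 [-16, 5, 2],
 [-24, 6, 4]]
has determinant 0.) So 1 is an eigenvalue of K and (I - K) is not invertible. The finite-dimensional Fredholm alternative says: either (I - K) is invertible, or ker(I - K) ≠ {0} and then range(I - K) = ker((I - K)^*)^⊥, with dim ker(I - K) = dim ker((I - K)^*). We are in the second case, so we need both kernels. Kernel of I - K: (I - K) u = u - u (v·u) = u - u = 0, so ker(I - K) = span{u} = span{(1, 2, 3)} (it is exactly 1-dimensional because rank(I - K) = 2). Kernel of the adjoint: K is real, so (I - K)^* = I - K^T = I - v u^T, and (I - v u^T) v = v - v (u·v) = 0; hence ker((I - K)^*) = span{v} = span{(8, -2, -1)}. Therefore (I - K) x = y is solvable iff <y, v> = 0, i.e. iff 8y_1 - 2y_2 - y_3 = 0. When this holds, K y = u (v·y) = 0, so (I - K) y = y and x = y is a particular solution; the full solution set is the line x = y + c·u = y + c·(1, 2, 3), c ∈ C.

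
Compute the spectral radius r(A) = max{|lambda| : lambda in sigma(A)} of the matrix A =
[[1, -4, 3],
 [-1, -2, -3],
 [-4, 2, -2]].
r(A) ≈ 4.0503

The eigenvalues of A are the roots of its characteristic polynomial. With M = A (coefficients from the trace, the sum of principal 2x2 minors, and det A):
  p(λ) = det(λ I - M) = λ^3 + 3λ^2 + 14λ + 60.
No integer candidate from the rational root theorem (±divisors of 60) is a root, so the roots are irrational. The cubic discriminant is Δ = -67532 < 0, so there is one real root and a complex-conjugate pair. p(-4) = -12 and p(-3) = 18 have opposite signs, so a root lies in (-4, -3); Newton's method refines it to λ ≈ -3.6575. Dividing out (λ - (-3.6575)) leaves approximately λ^2 - 0.6575λ + 16.4047. For λ^2 - 0.6575λ + 16.4047 the discriminant is -65.1866. It is negative, so the remaining roots are the complex-conjugate pair λ ≈ 0.3287 ± 4.0369i. Their product equals the constant term, so |λ|^2 ≈ 16.4047 and |λ| ≈ 4.0503.
Thus the eigenvalues (to 4 decimals) are -3.6575 (modulus 3.6575); 0.3287 ± 4.0369i (modulus 4.0503). The spectral radius is the largest modulus: r(A) ≈ 4.0503. (Cross-check: r(A) ≤ ||A||_2 ≈ 6.6385; equality holds whenever A is normal, though it can also hold for some non-normal A.)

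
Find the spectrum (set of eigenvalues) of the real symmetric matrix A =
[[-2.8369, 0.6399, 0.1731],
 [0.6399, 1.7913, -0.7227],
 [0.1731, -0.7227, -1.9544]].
sigma(A) ≈ {-3, -2, 2}

A is real symmetric, so its spectrum consists of real eigenvalues. Expanding the characteristic polynomial of the displayed matrix gives
  det(λ I - A) = p(λ) = λ^3 + (3)λ^2 + (-4)λ + (-12).
Solving p(λ) = 0 yields eigenvalues ≈ -3, -2, 2. (A is shown rounded to 4 decimals, so these recover the underlying integer eigenvalues to within that precision.)
Verification: the trace of A = -3 equals the sum of eigenvalues -3, and det(A) ≈ 11.9999 matches the eigenvalue product 12.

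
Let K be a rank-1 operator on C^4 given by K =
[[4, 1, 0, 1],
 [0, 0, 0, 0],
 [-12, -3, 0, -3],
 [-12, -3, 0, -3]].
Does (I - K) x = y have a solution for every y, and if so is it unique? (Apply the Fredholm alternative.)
(I - K) is singular (det(I - K) = 0, i.e. 1 ∈ sigma(K)). (I - K) x = y is solvable iff y ⊥ ker((I - K)^*) = span{(4, 1, 0, 1)}, i.e. iff 4y_1 + y_2 + y_4 = 0. When solvable, the solutions are x = y + c·(1, 0, -3, -3), c arbitrary (ker(I - K) = span{(1, 0, -3, -3)}, dimension 1).

K has rank 1, so it is an outer product K = u v^T: every row of K is a multiple of one row vector. Reading off the entries, u = (1, 0, -3, -3) and v = (4, 1, 0, 1) (row i of K equals u_i·v^T). A rank-one matrix u v^T satisfies K u = u (v·u) and kills the (3)-dimensional subspace v^⊥, so its characteristic polynomial is lambda^3 (lambda - v·u) with v·u = tr K = 1. Hence the eigenvalues of I - K are 1 (multiplicity 3) and 1 - (1) = 0, so det(I - K) = 0. (Direct check: I - K =
[[-3, -1, 0, -1],
 [0, 1, 0, 0],
 [12, 3, 1, 3],
 [12, 3, 0, 4]]
has determinant 0.) So 1 is an eigenvalue of K and (I - K) is not invertible. The finite-dimensional Fredholm alternative says: either (I - K) is invertible, or ker(I - K) ≠ {0} and then range(I - K) = ker((I - K)^*)^⊥, with dim ker(I - K) = dim ker((I - K)^*). We are in the second case, so we need both kernels. Kernel of I - K: (I - K) u = u - u (v·u) = u - u = 0, so ker(I - K) = span{u} = span{(1, 0, -3, -3)} (it is exactly 1-dimensional because rank(I - K) = 3). Kernel of the adjoint: K is real, so (I - K)^* = I - K^T = I - v u^T, and (I - v u^T) v = v - v (u·v) = 0; hence ker((I - K)^*) = span{v} = span{(4, 1, 0, 1)}. Therefore (I - K) x = y is solvable iff <y, v> = 0, i.e. iff 4y_1 + y_2 + y_4 = 0. When this holds, K y = u (v·y) = 0, so (I - K) y = y and x = y is a particular solution; the full solution set is the line x = y + c·u = y + c·(1, 0, -3, -3), c ∈ C.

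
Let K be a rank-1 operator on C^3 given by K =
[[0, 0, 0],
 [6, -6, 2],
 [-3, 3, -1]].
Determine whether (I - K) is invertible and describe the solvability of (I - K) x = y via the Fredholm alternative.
(I - K) is invertible (det(I - K) = 8 ≠ 0), so for every y in C^3 the equation (I - K) x = y has a unique solution.

K has rank 1, so it is an outer product K = u v^T: every row of K is a multiple of one row vector. Reading off the entries, u = (0, 2, -1) and v = (3, -3, 1) (row i of K equals u_i·v^T). A rank-one matrix u v^T satisfies K u = u (v·u) and kills the (2)-dimensional subspace v^⊥, so its characteristic polynomial is lambda^2 (lambda - v·u) with v·u = tr K = -7. Hence the eigenvalues of I - K are 1 (multiplicity 2) and 1 - (-7) = 8, so det(I - K) = 8. (Direct check: I - K =
[[1, 0, 0],
 [-6, 7, -2],
 [3, -3, 2]]
has determinant 8.) The finite-dimensional Fredholm alternative says: either (I - K) is invertible, or ker(I - K) ≠ {0} and then range(I - K) = ker((I - K)^*)^⊥, with dim ker(I - K) = dim ker((I - K)^*). Since det(I - K) ≠ 0, 1 is not an eigenvalue of K and ker(I - K) = {0}, so we are in the first case: for every y there is a unique x = (I - K)^(-1) y. Explicitly, by the Sherman–Morrison formula, (I - u v^T)^(-1) = I + u v^T/(1 - v·u), i.e. (I - K)^(-1) = I + K/(8).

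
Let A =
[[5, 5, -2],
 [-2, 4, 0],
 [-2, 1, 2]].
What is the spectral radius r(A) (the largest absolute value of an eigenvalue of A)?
r(A) ≈ 5.3058

The eigenvalues of A are the roots of its characteristic polynomial. With M = A (coefficients from the trace, the sum of principal 2x2 minors, and det A):
  p(λ) = det(λ I - M) = λ^3 - 11λ^2 + 44λ - 48.
No integer candidate from the rational root theorem (±divisors of 48) is a root, so the roots are irrational. The cubic discriminant is Δ = -6064 < 0, so there is one real root and a complex-conjugate pair. p(1) = -14 and p(2) = 4 have opposite signs, so a root lies in (1, 2); Newton's method refines it to λ ≈ 1.7051. Dividing out (λ - (1.7051)) leaves approximately λ^2 - 9.2949λ + 28.1516. For λ^2 - 9.2949λ + 28.1516 the discriminant is -26.2105. It is negative, so the remaining roots are the complex-conjugate pair λ ≈ 4.6475 ± 2.5598i. Their product equals the constant term, so |λ|^2 ≈ 28.1516 and |λ| ≈ 5.3058.
Thus the eigenvalues (to 4 decimals) are 1.7051 (modulus 1.7051); 4.6475 ± 2.5598i (modulus 5.3058). The spectral radius is the largest modulus: r(A) ≈ 5.3058. (Cross-check: r(A) ≤ ||A||_2 ≈ 7.5935; equality holds whenever A is normal, though it can also hold for some non-normal A.)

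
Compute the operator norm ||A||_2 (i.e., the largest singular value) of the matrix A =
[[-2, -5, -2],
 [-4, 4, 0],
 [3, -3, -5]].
||A||_2 ≈ 8.6167 (= sqrt(largest eigenvalue of A^T A))

||A||_2 = sigma_max(A) = sqrt(lambda_max(A^T A)). Form the symmetric matrix M = A^T A =
[[29, -15, -11],
 [-15, 50, 25],
 [-11, 25, 29]].
Its characteristic polynomial (trace, sum of principal 2x2 minors, determinant of M give the coefficients) is
  p(λ) = det(λ I - M) = λ^3 - 108λ^2 + 2770λ - 19600.
No integer candidate from the rational root theorem (±divisors of 19600) is a root, so the roots are irrational. The cubic discriminant is Δ = 890880800 > 0, so there are three distinct real roots. p(12) = -184 and p(13) = 355 have opposite signs, so a root lies in (12, 13); Newton's method refines it to λ ≈ 12.3132. p(21) = 203 and p(22) = -284 have opposite signs, so a root lies in (21, 22); Newton's method refines it to λ ≈ 21.4389. p(74) = -804 and p(75) = 2525 have opposite signs, so a root lies in (74, 75); Newton's method refines it to λ ≈ 74.248. Check (Vieta): the three roots sum to 108, matching tr M = 108.
So the eigenvalues of A^T A are ≈ 12.3132, 21.4389, 74.248 (all ≥ 0, as they must be for A^T A). The largest is λ_max ≈ 74.248, hence ||A||_2 = sqrt(λ_max) ≈ 8.6167.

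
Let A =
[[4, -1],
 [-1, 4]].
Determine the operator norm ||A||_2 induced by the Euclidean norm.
||A||_2 = 5 (= sqrt(largest eigenvalue of A^T A))

||A||_2 = sigma_max(A) = sqrt(lambda_max(A^T A)). Form the symmetric matrix M = A^T A =
[[17, -8],
 [-8, 17]].
Its characteristic polynomial (trace, determinant of M give the coefficients) is
  p(λ) = det(λ I - M) = λ^2 - 34λ + 225.
For λ^2 - 34λ + 225 the discriminant is 256. It is a perfect square (16^2), so the roots are rational: λ = (34 ± 16)/2 = 25, 9.
So the eigenvalues of A^T A are ≈ 9, 25 (all ≥ 0, as they must be for A^T A). The largest is λ_max = 25, hence ||A||_2 = sqrt(λ_max) = 5.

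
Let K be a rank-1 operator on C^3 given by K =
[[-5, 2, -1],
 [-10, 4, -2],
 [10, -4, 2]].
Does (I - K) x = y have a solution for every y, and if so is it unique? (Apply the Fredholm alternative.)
(I - K) is singular (det(I - K) = 0, i.e. 1 ∈ sigma(K)). (I - K) x = y is solvable iff y ⊥ ker((I - K)^*) = span{(-5, 2, -1)}, i.e. iff -5y_1 + 2y_2 - y_3 = 0. When solvable, the solutions are x = y + c·(1, 2, -2), c arbitrary (ker(I - K) = span{(1, 2, -2)}, dimension 1).

K has rank 1, so it is an outer product K = u v^T: every row of K is a multiple of one row vector. Reading off the entries, u = (1, 2, -2) and v = (-5, 2, -1) (row i of K equals u_i·v^T). A rank-one matrix u v^T satisfies K u = u (v·u) and kills the (2)-dimensional subspace v^⊥, so its characteristic polynomial is lambda^2 (lambda - v·u) with v·u = tr K = 1. Hence the eigenvalues of I - K are 1 (multiplicity 2) and 1 - (1) = 0, so det(I - K) = 0. (Direct check: I - K =
[[6, -2, 1],
 [10, -3, 2],
 [-10, 4, -1]]
has determinant 0.) So 1 is an eigenvalue of K and (I - K) is not invertible. The finite-dimensional Fredholm alternative says: either (I - K) is invertible, or ker(I - K) ≠ {0} and then range(I - K) = ker((I - K)^*)^⊥, with dim ker(I - K) = dim ker((I - K)^*). We are in the second case, so we need both kernels. Kernel of I - K: (I - K) u = u - u (v·u) = u - u = 0, so ker(I - K) = span{u} = span{(1, 2, -2)} (it is exactly 1-dimensional because rank(I - K) = 2). Kernel of the adjoint: K is real, so (I - K)^* = I - K^T = I - v u^T, and (I - v u^T) v = v - v (u·v) = 0; hence ker((I - K)^*) = span{v} = span{(-5, 2, -1)}. Therefore (I - K) x = y is solvable iff <y, v> = 0, i.e. iff -5y_1 + 2y_2 - y_3 = 0. When this holds, K y = u (v·y) = 0, so (I - K) y = y and x = y is a particular solution; the full solution set is the line x = y + c·u = y + c·(1, 2, -2), c ∈ C.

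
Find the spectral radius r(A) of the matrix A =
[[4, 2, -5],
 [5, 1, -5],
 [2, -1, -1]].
r(A) = (5 + sqrt(29))/2 ≈ 5.1926

The eigenvalues of A are the roots of its characteristic polynomial. With M = A (coefficients from the trace, the sum of principal 2x2 minors, and det A):
  p(λ) = det(λ I - M) = λ^3 - 4λ^2 - 6λ - 1.
By the rational root theorem any rational root is an integer divisor of 1. Testing λ = -1: p(-1) = -1 - 4 + 6 - 1 = 0, so λ = -1 is a root. Dividing out (λ + 1) leaves p(λ) = (λ + 1)(λ^2 - 5λ - 1). For λ^2 - 5λ - 1 the discriminant is 29. It is nonnegative but not a perfect square, so the roots are real and irrational: λ = (5 ± sqrt(29))/2 ≈ 5.1926, -0.1926.
Thus the eigenvalues (to 4 decimals) are 5.1926 (modulus 5.1926); -0.1926 (modulus 0.1926); -1 (modulus 1). The spectral radius is the largest modulus: r(A) = (5 + sqrt(29))/2 ≈ 5.1926. (Cross-check: r(A) ≤ ||A||_2 ≈ 9.9246; equality holds whenever A is normal, though it can also hold for some non-normal A.)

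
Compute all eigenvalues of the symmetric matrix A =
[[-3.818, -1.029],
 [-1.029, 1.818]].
sigma(A) ≈ {-4, 2}

A is real symmetric, so its spectrum consists of real eigenvalues. Expanding the characteristic polynomial of the displayed matrix gives
  det(λ I - A) = p(λ) = λ^2 + (2)λ + (-8).
Solving p(λ) = 0 yields eigenvalues ≈ -4, 2. (A is shown rounded to 4 decimals, so these recover the underlying integer eigenvalues to within that precision.)
Verification: the trace of A = -2 equals the sum of eigenvalues -2, and det(A) ≈ -8.0000 matches the eigenvalue product -8.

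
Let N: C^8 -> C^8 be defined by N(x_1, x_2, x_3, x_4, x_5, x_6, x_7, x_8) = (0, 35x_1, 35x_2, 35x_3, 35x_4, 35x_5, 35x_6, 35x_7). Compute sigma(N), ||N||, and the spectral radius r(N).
sigma(N) = {0}; ||N|| = 35; r(N) = 0. (N is nilpotent with N^8 = 0.)

On C^8, N is a strictly lower-triangular matrix with 35 on the subdiagonal and zeros elsewhere, so its characteristic polynomial is lambda^8 and every eigenvalue is 0: sigma(N) = {0}. For the operator norm, N e_i = 35e_{i+1} for i = 1, ..., 7 and N e_8 = 0, so the singular values of N are 35 (with multiplicity 7) and 0; hence ||N|| = 35. The spectral radius r(N) = max|lambda| = 0. Note ||N|| > r(N) — characteristic of non-normal nilpotent operators. Indeed N^8 = 0.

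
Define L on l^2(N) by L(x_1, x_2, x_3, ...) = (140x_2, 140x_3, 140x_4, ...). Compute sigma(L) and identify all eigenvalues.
sigma(L) = closed disk {z in C : |z| ≤ 140}; sigma_p(L) = open disk {z in C : |z| < 140}

Note L = 140·V where V is the unit left shift (V x)_k = x_{k+1}; so sigma(L) = 140·sigma(V) and ||L|| = 140||V||. ||L x||^2 = 19600sum_{k≥2} |x_k|^2 ≤ 19600||x||^2, with equality on {x : x_1 = 0}, so ||L|| = 140. For any lambda with |lambda| < 140, set r = lambda/140 (|r| < 1); the vector x = (1, r, r^2, ...) is in l^2 and satisfies L x = 140(r, r^2, ...) = lambda x, so lambda is an eigenvalue. On the boundary |lambda| = 140 the geometric series diverges, so no l^2 eigenvector exists, but these lambda lie in the approximate point spectrum. Hence sigma(L) is the closed disk of radius 140 and sigma_p(L) is the open disk.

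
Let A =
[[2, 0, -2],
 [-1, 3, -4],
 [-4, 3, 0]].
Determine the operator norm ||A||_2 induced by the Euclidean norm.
||A||_2 ≈ 6.2101 (= sqrt(largest eigenvalue of A^T A))

||A||_2 = sigma_max(A) = sqrt(lambda_max(A^T A)). Form the symmetric matrix M = A^T A =
[[21, -15, 0],
 [-15, 18, -12],
 [0, -12, 20]].
Its characteristic polynomial (trace, sum of principal 2x2 minors, determinant of M give the coefficients) is
  p(λ) = det(λ I - M) = λ^3 - 59λ^2 + 789λ - 36.
No integer candidate from the rational root theorem (±divisors of 36) is a root, so the roots are irrational. The cubic discriminant is Δ = 202874805 > 0, so there are three distinct real roots. p(0) = -36 and p(1) = 695 have opposite signs, so a root lies in (0, 1); Newton's method refines it to λ ≈ 0.0458. p(20) = 144 and p(21) = -225 have opposite signs, so a root lies in (20, 21); Newton's method refines it to λ ≈ 20.3887. p(38) = -378 and p(39) = 315 have opposite signs, so a root lies in (38, 39); Newton's method refines it to λ ≈ 38.5655. Check (Vieta): the three roots sum to 59, matching tr M = 59.
So the eigenvalues of A^T A are ≈ 0.0458, 20.3887, 38.5655 (all ≥ 0, as they must be for A^T A). The largest is λ_max ≈ 38.5655, hence ||A||_2 = sqrt(λ_max) ≈ 6.2101.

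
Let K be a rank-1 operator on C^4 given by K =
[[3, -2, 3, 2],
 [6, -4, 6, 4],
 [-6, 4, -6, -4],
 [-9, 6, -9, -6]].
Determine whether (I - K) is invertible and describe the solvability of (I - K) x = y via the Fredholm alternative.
(I - K) is invertible (det(I - K) = 14 ≠ 0), so for every y in C^4 the equation (I - K) x = y has a unique solution.

K has rank 1, so it is an outer product K = u v^T: every row of K is a multiple of one row vector. Reading off the entries, u = (-1, -2, 2, 3) and v = (-3, 2, -3, -2) (row i of K equals u_i·v^T). A rank-one matrix u v^T satisfies K u = u (v·u) and kills the (3)-dimensional subspace v^⊥, so its characteristic polynomial is lambda^3 (lambda - v·u) with v·u = tr K = -13. Hence the eigenvalues of I - K are 1 (multiplicity 3) and 1 - (-13) = 14, so det(I - K) = 14. (Direct check: I - K =
[[-2, 2, -3, -2],
 [-6, 5, -6, -4],
 [6, -4, 7, 4],
 [9, -6, 9, 7]]
has determinant 14.) The finite-dimensional Fredholm alternative says: either (I - K) is invertible, or ker(I - K) ≠ {0} and then range(I - K) = ker((I - K)^*)^⊥, with dim ker(I - K) = dim ker((I - K)^*). Since det(I - K) ≠ 0, 1 is not an eigenvalue of K and ker(I - K) = {0}, so we are in the first case: for every y there is a unique x = (I - K)^(-1) y. Explicitly, by the Sherman–Morrison formula, (I - u v^T)^(-1) = I + u v^T/(1 - v·u), i.e. (I - K)^(-1) = I + K/(14).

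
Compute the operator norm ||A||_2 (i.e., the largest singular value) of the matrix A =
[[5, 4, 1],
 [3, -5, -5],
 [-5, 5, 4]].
||A||_2 ≈ 11.0937 (= sqrt(largest eigenvalue of A^T A))

||A||_2 = sigma_max(A) = sqrt(lambda_max(A^T A)). Form the symmetric matrix M = A^T A =
[[59, -20, -30],
 [-20, 66, 49],
 [-30, 49, 42]].
Its characteristic polynomial (trace, sum of principal 2x2 minors, determinant of M give the coefficients) is
  p(λ) = det(λ I - M) = λ^3 - 167λ^2 + 5443λ - 4489.
No integer candidate from the rational root theorem (±divisors of 4489) is a root, so the roots are irrational. The cubic discriminant is Δ = 170497762000 > 0, so there are three distinct real roots. p(0) = -4489 and p(1) = 788 have opposite signs, so a root lies in (0, 1); Newton's method refines it to λ ≈ 0.8466. p(43) = 284 and p(44) = -3125 have opposite signs, so a root lies in (43, 44); Newton's method refines it to λ ≈ 43.0841. p(123) = -676 and p(124) = 9275 have opposite signs, so a root lies in (123, 124); Newton's method refines it to λ ≈ 123.0692. Check (Vieta): the three roots sum to 167, matching tr M = 167.
So the eigenvalues of A^T A are ≈ 0.8466, 43.0841, 123.0692 (all ≥ 0, as they must be for A^T A). The largest is λ_max ≈ 123.0692, hence ||A||_2 = sqrt(λ_max) ≈ 11.0937.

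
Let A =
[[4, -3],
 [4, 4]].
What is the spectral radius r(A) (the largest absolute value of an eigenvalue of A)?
r(A) = sqrt(28) ≈ 5.2915

The eigenvalues of A are the roots of its characteristic polynomial. With M = A (coefficients from the trace and determinant):
  p(λ) = det(λ I - M) = λ^2 - 8λ + 28.
For λ^2 - 8λ + 28 the discriminant is -48. It is negative, so the roots are the complex-conjugate pair λ = 4 ± (sqrt(48)/2) i ≈ 4 ± 3.4641i. For a conjugate pair the product of the roots equals the constant term, so |λ|^2 = 28 and |λ| = sqrt(28) ≈ 5.2915.
Thus the eigenvalues (to 4 decimals) are 4 ± 3.4641i (modulus 5.2915). The spectral radius is the largest modulus: r(A) = sqrt(28) ≈ 5.2915. (Cross-check: r(A) ≤ ||A||_2 ≈ 5.8151; equality holds whenever A is normal, though it can also hold for some non-normal A.)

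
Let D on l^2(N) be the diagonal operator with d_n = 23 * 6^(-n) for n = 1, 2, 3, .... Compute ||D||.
||D|| = 23/6 (attained at n = 1)

For D diagonal, ||D|| = sup_n |d_n|. The sequence d_n = 23 * 6^(-n) is positive and strictly decreasing (ratio 6^(-1) < 1), so the supremum is d_1 = 23/6. Hence ||D|| = 23/6.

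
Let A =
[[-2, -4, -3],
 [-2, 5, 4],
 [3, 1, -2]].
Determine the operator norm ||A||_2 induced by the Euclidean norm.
||A||_2 ≈ 8.1587 (= sqrt(largest eigenvalue of A^T A))

||A||_2 = sigma_max(A) = sqrt(lambda_max(A^T A)). Form the symmetric matrix M = A^T A =
[[17, 1, -8],
 [1, 42, 30],
 [-8, 30, 29]].
Its characteristic polynomial (trace, sum of principal 2x2 minors, determinant of M give the coefficients) is
  p(λ) = det(λ I - M) = λ^3 - 88λ^2 + 1460λ - 2209.
No integer candidate from the rational root theorem (±divisors of 2209) is a root, so the roots are irrational. The cubic discriminant is Δ = 3013950181 > 0, so there are three distinct real roots. p(1) = -836 and p(2) = 367 have opposite signs, so a root lies in (1, 2); Newton's method refines it to λ ≈ 1.6799. p(19) = 622 and p(20) = -209 have opposite signs, so a root lies in (19, 20); Newton's method refines it to λ ≈ 19.755. p(66) = -1681 and p(67) = 1342 have opposite signs, so a root lies in (66, 67); Newton's method refines it to λ ≈ 66.5651. Check (Vieta): the three roots sum to 88, matching tr M = 88.
So the eigenvalues of A^T A are ≈ 1.6799, 19.755, 66.5651 (all ≥ 0, as they must be for A^T A). The largest is λ_max ≈ 66.5651, hence ||A||_2 = sqrt(λ_max) ≈ 8.1587.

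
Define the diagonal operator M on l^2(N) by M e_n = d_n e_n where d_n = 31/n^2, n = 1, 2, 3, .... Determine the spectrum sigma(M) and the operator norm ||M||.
sigma(M) = {31/n^2 : n ≥ 1} ∪ {0}; ||M|| = 31

A bounded diagonal operator on l^2 with diagonal entries d_n has spectrum equal to the closure of {d_n : n ≥ 1}: every d_n is an eigenvalue (with eigenvector e_n), so {d_n} ⊂ sigma(M); the spectrum is closed, so its closure is too; and for lambda not in the closure, (M - lambda I) has bounded inverse (the diagonal entries 1/(d_n - lambda) are bounded). For our sequence d_n = 31/n^2, n = 1, 2, 3, ...:
  - {d_n} = {31/n^2 : n ≥ 1}; the only limit point is 0
  - closure = {31/n^2 : n ≥ 1} ∪ {0}
For the norm: a diagonal operator has ||M|| = sup_n |d_n|. Here d_n = 31/n^2 is positive and decreasing, so sup_n |d_n| = d_1 = 31. So ||M|| = 31.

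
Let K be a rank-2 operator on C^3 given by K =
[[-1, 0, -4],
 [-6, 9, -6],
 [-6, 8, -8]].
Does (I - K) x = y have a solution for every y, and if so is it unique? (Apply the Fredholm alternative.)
(I - K) is invertible (det(I - K) = -48 ≠ 0), so for every y in C^3 the equation (I - K) x = y has a unique solution.

K has rank 2 and factors as K = U V^T = u1 v1^T + u2 v2^T with u1 = (-3, 0, -2), v1 = (1, -1, 2), u2 = (1, -3, -2), v2 = (2, -3, 2) (multiplying out reproduces the displayed K). The nonzero eigenvalues of U V^T coincide with those of the 2 x 2 matrix G = V^T U = [[v1·u1, v1·u2], [v2·u1, v2·u2]] = [[-7, 0], [-10, 7]], and by the Sylvester determinant identity det(I_3 - U V^T) = det(I_2 - V^T U) = det([[8, 0], [10, -6]]) = (8)(-6) - (0)(10) = -48. (Direct check: I - K =
[[2, 0, 4],
 [6, -8, 6],
 [6, -8, 9]]
has determinant -48.) The finite-dimensional Fredholm alternative says: either (I - K) is invertible, or ker(I - K) ≠ {0} and then range(I - K) = ker((I - K)^*)^⊥, with dim ker(I - K) = dim ker((I - K)^*). Since det(I - K) ≠ 0, 1 is not an eigenvalue of K and ker(I - K) = {0}, so we are in the first case: for every y there is a unique x = (I - K)^(-1) y. (Explicitly, by the Woodbury identity, (I - U V^T)^(-1) = I + U (I_2 - G)^(-1) V^T.)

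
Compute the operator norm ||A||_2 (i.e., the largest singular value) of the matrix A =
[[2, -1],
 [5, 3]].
||A||_2 = sqrt((39 + sqrt(1037))/2) ≈ 5.9667 (= sqrt(largest eigenvalue of A^T A))

||A||_2 = sigma_max(A) = sqrt(lambda_max(A^T A)). Form the symmetric matrix M = A^T A =
[[29, 13],
 [13, 10]].
Its characteristic polynomial (trace, determinant of M give the coefficients) is
  p(λ) = det(λ I - M) = λ^2 - 39λ + 121.
For λ^2 - 39λ + 121 the discriminant is 1037. It is nonnegative but not a perfect square, so the roots are real and irrational: λ = (39 ± sqrt(1037))/2 ≈ 35.6012, 3.3988.
So the eigenvalues of A^T A are ≈ 3.3988, 35.6012 (all ≥ 0, as they must be for A^T A). The largest is λ_max = (39 + sqrt(1037))/2 ≈ 35.6012, hence ||A||_2 = sqrt(λ_max) = sqrt((39 + sqrt(1037))/2) ≈ 5.9667.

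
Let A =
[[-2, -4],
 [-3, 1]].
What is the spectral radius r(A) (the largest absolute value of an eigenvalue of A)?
r(A) = (1 + sqrt(57))/2 ≈ 4.2749

The eigenvalues of A are the roots of its characteristic polynomial. With M = A (coefficients from the trace and determinant):
  p(λ) = det(λ I - M) = λ^2 + λ - 14.
For λ^2 + λ - 14 the discriminant is 57. It is nonnegative but not a perfect square, so the roots are real and irrational: λ = (-1 ± sqrt(57))/2 ≈ 3.2749, -4.2749.
Thus the eigenvalues (to 4 decimals) are 3.2749 (modulus 3.2749); -4.2749 (modulus 4.2749). The spectral radius is the largest modulus: r(A) = (1 + sqrt(57))/2 ≈ 4.2749. (Cross-check: r(A) ≤ ||A||_2 ≈ 4.515; equality holds whenever A is normal, though it can also hold for some non-normal A.)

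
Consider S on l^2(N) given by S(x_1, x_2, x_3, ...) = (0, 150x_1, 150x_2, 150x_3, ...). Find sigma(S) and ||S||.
sigma(S) = closed disk {z in C : |z| ≤ 150}; ||S|| = 150

Note S = 150·U where U is the unit right shift (U x)_k = x_{k-1} (with x_0 := 0); so ||S|| = 150||U|| and sigma(S) = 150·sigma(U). ||S x||^2 = sum_{k≥1} |150x_k|^2 = 22500||x||^2, so ||S|| = 150 and sigma(S) ⊂ {|z| ≤ 150}. For any |lambda| < 150, the equation (S - lambda I) x = 0 forces x_1 = 0, then 150x_k = lambda x_{k+1} ⇒ x = 0, so S has no eigenvalues. But (S - lambda I) is not surjective for |lambda| < 150: solving (S - lambda I) x = e_1 would require x_n proportional to (lambda/150)^(-n), which is not in l^2. So every |lambda| < 150 lies in the residual spectrum. The boundary |lambda| = 150 is in the approximate point spectrum (the spectrum is closed). Hence sigma(S) is the closed disk of radius 150.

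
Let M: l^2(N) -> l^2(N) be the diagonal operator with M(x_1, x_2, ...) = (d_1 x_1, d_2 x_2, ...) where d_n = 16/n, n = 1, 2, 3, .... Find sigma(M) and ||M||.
sigma(M) = {16/n : n ≥ 1} ∪ {0}; ||M|| = 16

A bounded diagonal operator on l^2 with diagonal entries d_n has spectrum equal to the closure of {d_n : n ≥ 1}: every d_n is an eigenvalue (with eigenvector e_n), so {d_n} ⊂ sigma(M); the spectrum is closed, so its closure is too; and for lambda not in the closure, (M - lambda I) has bounded inverse (the diagonal entries 1/(d_n - lambda) are bounded). For our sequence d_n = 16/n, n = 1, 2, 3, ...:
  - {d_n} = {16/n : n ≥ 1}; the only limit point is 0
  - closure = {16/n : n ≥ 1} ∪ {0}
For the norm: a diagonal operator has ||M|| = sup_n |d_n|. Here d_n = 16/n is positive and decreasing, so sup_n |d_n| = d_1 = 16. So ||M|| = 16.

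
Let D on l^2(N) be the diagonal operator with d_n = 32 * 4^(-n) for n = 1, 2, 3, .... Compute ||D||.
||D|| = 8 (attained at n = 1)

For D diagonal, ||D|| = sup_n |d_n|. The sequence d_n = 32 * 4^(-n) is positive and strictly decreasing (ratio 4^(-1) < 1), so the supremum is d_1 = 32/4 = 8. Hence ||D|| = 8.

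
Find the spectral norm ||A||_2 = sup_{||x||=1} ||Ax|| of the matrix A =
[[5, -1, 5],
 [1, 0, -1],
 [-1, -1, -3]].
||A||_2 ≈ 7.6548 (= sqrt(largest eigenvalue of A^T A))

||A||_2 = sigma_max(A) = sqrt(lambda_max(A^T A)). Form the symmetric matrix M = A^T A =
[[27, -4, 27],
 [-4, 2, -2],
 [27, -2, 35]].
Its characteristic polynomial (trace, sum of principal 2x2 minors, determinant of M give the coefficients) is
  p(λ) = det(λ I - M) = λ^3 - 64λ^2 + 320λ - 196.
No integer candidate from the rational root theorem (±divisors of 196) is a root, so the roots are irrational. The cubic discriminant is Δ = 154053712 > 0, so there are three distinct real roots. p(0) = -196 and p(1) = 61 have opposite signs, so a root lies in (0, 1); Newton's method refines it to λ ≈ 0.7131. p(4) = 124 and p(5) = -71 have opposite signs, so a root lies in (4, 5); Newton's method refines it to λ ≈ 4.691. p(58) = -1820 and p(59) = 1279 have opposite signs, so a root lies in (58, 59); Newton's method refines it to λ ≈ 58.596. Check (Vieta): the three roots sum to 64, matching tr M = 64.
So the eigenvalues of A^T A are ≈ 0.7131, 4.691, 58.596 (all ≥ 0, as they must be for A^T A). The largest is λ_max ≈ 58.596, hence ||A||_2 = sqrt(λ_max) ≈ 7.6548.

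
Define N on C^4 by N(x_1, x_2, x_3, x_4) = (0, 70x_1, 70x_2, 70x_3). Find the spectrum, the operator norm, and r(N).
sigma(N) = {0}; ||N|| = 70; r(N) = 0. (N is nilpotent with N^4 = 0.)

On C^4, N is a strictly lower-triangular matrix with 70 on the subdiagonal and zeros elsewhere, so its characteristic polynomial is lambda^4 and every eigenvalue is 0: sigma(N) = {0}. For the operator norm, N e_i = 70e_{i+1} for i = 1, ..., 3 and N e_4 = 0, so the singular values of N are 70 (with multiplicity 3) and 0; hence ||N|| = 70. The spectral radius r(N) = max|lambda| = 0. Note ||N|| > r(N) — characteristic of non-normal nilpotent operators. Indeed N^4 = 0.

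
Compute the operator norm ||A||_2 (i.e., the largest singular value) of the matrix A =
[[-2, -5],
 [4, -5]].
||A||_2 = sqrt((70 + sqrt(1300))/2) ≈ 7.282 (= sqrt(largest eigenvalue of A^T A))

||A||_2 = sigma_max(A) = sqrt(lambda_max(A^T A)). Form the symmetric matrix M = A^T A =
[[20, -10],
 [-10, 50]].
Its characteristic polynomial (trace, determinant of M give the coefficients) is
  p(λ) = det(λ I - M) = λ^2 - 70λ + 900.
For λ^2 - 70λ + 900 the discriminant is 1300. It is nonnegative but not a perfect square, so the roots are real and irrational: λ = (70 ± sqrt(1300))/2 ≈ 53.0278, 16.9722.
So the eigenvalues of A^T A are ≈ 16.9722, 53.0278 (all ≥ 0, as they must be for A^T A). The largest is λ_max = (70 + sqrt(1300))/2 ≈ 53.0278, hence ||A||_2 = sqrt(λ_max) = sqrt((70 + sqrt(1300))/2) ≈ 7.282.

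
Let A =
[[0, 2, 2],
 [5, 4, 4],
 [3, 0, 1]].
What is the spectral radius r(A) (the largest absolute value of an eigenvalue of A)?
r(A) ≈ 6.5906

The eigenvalues of A are the roots of its characteristic polynomial. With M = A (coefficients from the trace, the sum of principal 2x2 minors, and det A):
  p(λ) = det(λ I - M) = λ^3 - 5λ^2 - 12λ + 10.
No integer candidate from the rational root theorem (±divisors of 10) is a root, so the roots are irrational. The cubic discriminant is Δ = 23612 > 0, so there are three distinct real roots. p(-3) = -26 and p(-2) = 6 have opposite signs, so a root lies in (-3, -2); Newton's method refines it to λ ≈ -2.2615. p(0) = 10 and p(1) = -6 have opposite signs, so a root lies in (0, 1); Newton's method refines it to λ ≈ 0.6709. p(6) = -26 and p(7) = 24 have opposite signs, so a root lies in (6, 7); Newton's method refines it to λ ≈ 6.5906. Check (Vieta): the three roots sum to 5, matching tr M = 5.
Thus the eigenvalues (to 4 decimals) are -2.2615 (modulus 2.2615); 0.6709 (modulus 0.6709); 6.5906 (modulus 6.5906). The spectral radius is the largest modulus: r(A) ≈ 6.5906. (Cross-check: r(A) ≤ ||A||_2 ≈ 8.2387; equality holds whenever A is normal, though it can also hold for some non-normal A.)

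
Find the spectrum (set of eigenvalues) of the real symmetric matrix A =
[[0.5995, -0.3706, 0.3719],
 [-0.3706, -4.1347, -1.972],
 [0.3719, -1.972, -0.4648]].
sigma(A) ≈ {-5, 0, 1}

A is real symmetric, so its spectrum consists of real eigenvalues. Expanding the characteristic polynomial of the displayed matrix gives
  det(λ I - A) = p(λ) = λ^3 + (4)λ^2 + (-5)λ + (0).
Solving p(λ) = 0 yields eigenvalues ≈ -5, 0, 1. (A is shown rounded to 4 decimals, so these recover the underlying integer eigenvalues to within that precision.)
Verification: the trace of A = -4 equals the sum of eigenvalues -4, and det(A) ≈ 0.0001 matches the eigenvalue product 0.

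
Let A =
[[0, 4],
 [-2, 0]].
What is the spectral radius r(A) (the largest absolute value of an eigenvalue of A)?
r(A) = sqrt(8) ≈ 2.8284

The eigenvalues of A are the roots of its characteristic polynomial. With M = A (coefficients from the trace and determinant):
  p(λ) = det(λ I - M) = λ^2 + 8.
For λ^2 + 8 the discriminant is -32. It is negative, so the roots are the complex-conjugate pair λ = 0 ± (sqrt(32)/2) i ≈ 0 ± 2.8284i. For a conjugate pair the product of the roots equals the constant term, so |λ|^2 = 8 and |λ| = sqrt(8) ≈ 2.8284.
Thus the eigenvalues (to 4 decimals) are 0 ± 2.8284i (modulus 2.8284). The spectral radius is the largest modulus: r(A) = sqrt(8) ≈ 2.8284. (Cross-check: r(A) ≤ ||A||_2 ≈ 4; equality holds whenever A is normal, though it can also hold for some non-normal A.)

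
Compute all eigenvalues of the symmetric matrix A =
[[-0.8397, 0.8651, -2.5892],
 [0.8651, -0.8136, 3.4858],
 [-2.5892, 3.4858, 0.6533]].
sigma(A) ≈ {-5, 0, 4}

A is real symmetric, so its spectrum consists of real eigenvalues. Expanding the characteristic polynomial of the displayed matrix gives
  det(λ I - A) = p(λ) = λ^3 + (1)λ^2 + (-20)λ + (0.001).
Solving p(λ) = 0 yields eigenvalues ≈ -5, 0, 4. (A is shown rounded to 4 decimals, so these recover the underlying integer eigenvalues to within that precision.)
Verification: the trace of A = -1 equals the sum of eigenvalues -1, and det(A) ≈ -0.0010 matches the eigenvalue product 0.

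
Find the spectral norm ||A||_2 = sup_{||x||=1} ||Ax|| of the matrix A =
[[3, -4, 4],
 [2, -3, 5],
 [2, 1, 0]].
||A||_2 ≈ 8.8087 (= sqrt(largest eigenvalue of A^T A))

||A||_2 = sigma_max(A) = sqrt(lambda_max(A^T A)). Form the symmetric matrix M = A^T A =
[[17, -16, 22],
 [-16, 26, -31],
 [22, -31, 41]].
Its characteristic polynomial (trace, sum of principal 2x2 minors, determinant of M give the coefficients) is
  p(λ) = det(λ I - M) = λ^3 - 84λ^2 + 504λ - 529.
No integer candidate from the rational root theorem (±divisors of 529) is a root, so the roots are irrational. The cubic discriminant is Δ = 421646661 > 0, so there are three distinct real roots. p(1) = -108 and p(2) = 151 have opposite signs, so a root lies in (1, 2); Newton's method refines it to λ ≈ 1.3473. p(5) = 16 and p(6) = -313 have opposite signs, so a root lies in (5, 6); Newton's method refines it to λ ≈ 5.0603. p(77) = -3224 and p(78) = 2279 have opposite signs, so a root lies in (77, 78); Newton's method refines it to λ ≈ 77.5924. Check (Vieta): the three roots sum to 84, matching tr M = 84.
So the eigenvalues of A^T A are ≈ 1.3473, 5.0603, 77.5924 (all ≥ 0, as they must be for A^T A). The largest is λ_max ≈ 77.5924, hence ||A||_2 = sqrt(λ_max) ≈ 8.8087.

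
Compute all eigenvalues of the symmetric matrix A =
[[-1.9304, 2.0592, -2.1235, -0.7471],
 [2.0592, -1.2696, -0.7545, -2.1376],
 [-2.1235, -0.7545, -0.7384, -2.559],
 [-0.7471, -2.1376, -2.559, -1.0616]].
sigma(A) ≈ {-5, -4, 2} (2 with multiplicity 2)

A is real symmetric, so its spectrum consists of real eigenvalues. Expanding the characteristic polynomial of the displayed matrix gives
  det(λ I - A) = p(λ) = λ^4 + (5)λ^3 + (-12)λ^2 + (-44)λ + (80).
Solving p(λ) = 0 yields eigenvalues ≈ -5, -4, 2, 2. (A is shown rounded to 4 decimals, so these recover the underlying integer eigenvalues to within that precision.)
Verification: the trace of A = -5 equals the sum of eigenvalues -5, and det(A) ≈ 80.0002 matches the eigenvalue product 80.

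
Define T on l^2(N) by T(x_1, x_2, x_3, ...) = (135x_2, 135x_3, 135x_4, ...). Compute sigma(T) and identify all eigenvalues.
sigma(T) = closed disk {z in C : |z| ≤ 135}; sigma_p(T) = open disk {z in C : |z| < 135}

Note T = 135·V where V is the unit left shift (V x)_k = x_{k+1}; so sigma(T) = 135·sigma(V) and ||T|| = 135||V||. ||T x||^2 = 18225sum_{k≥2} |x_k|^2 ≤ 18225||x||^2, with equality on {x : x_1 = 0}, so ||T|| = 135. For any lambda with |lambda| < 135, set r = lambda/135 (|r| < 1); the vector x = (1, r, r^2, ...) is in l^2 and satisfies T x = 135(r, r^2, ...) = lambda x, so lambda is an eigenvalue. On the boundary |lambda| = 135 the geometric series diverges, so no l^2 eigenvector exists, but these lambda lie in the approximate point spectrum. Hence sigma(T) is the closed disk of radius 135 and sigma_p(T) is the open disk.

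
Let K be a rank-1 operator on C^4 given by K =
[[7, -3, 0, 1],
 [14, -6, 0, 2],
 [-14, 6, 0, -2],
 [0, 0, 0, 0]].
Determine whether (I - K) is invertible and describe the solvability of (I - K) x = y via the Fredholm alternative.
(I - K) is singular (det(I - K) = 0, i.e. 1 ∈ sigma(K)). (I - K) x = y is solvable iff y ⊥ ker((I - K)^*) = span{(7, -3, 0, 1)}, i.e. iff 7y_1 - 3y_2 + y_4 = 0. When solvable, the solutions are x = y + c·(1, 2, -2, 0), c arbitrary (ker(I - K) = span{(1, 2, -2, 0)}, dimension 1).

K has rank 1, so it is an outer product K = u v^T: every row of K is a multiple of one row vector. Reading off the entries, u = (1, 2, -2, 0) and v = (7, -3, 0, 1) (row i of K equals u_i·v^T). A rank-one matrix u v^T satisfies K u = u (v·u) and kills the (3)-dimensional subspace v^⊥, so its characteristic polynomial is lambda^3 (lambda - v·u) with v·u = tr K = 1. Hence the eigenvalues of I - K are 1 (multiplicity 3) and 1 - (1) = 0, so det(I - K) = 0. (Direct check: I - K =
[[-6, 3, 0, -1],
 [-14, 7, 0, -2],
 [14, -6, 1, 2],
 [0, 0, 0, 1]]
has determinant 0.) So 1 is an eigenvalue of K and (I - K) is not invertible. The finite-dimensional Fredholm alternative says: either (I - K) is invertible, or ker(I - K) ≠ {0} and then range(I - K) = ker((I - K)^*)^⊥, with dim ker(I - K) = dim ker((I - K)^*). We are in the second case, so we need both kernels. Kernel of I - K: (I - K) u = u - u (v·u) = u - u = 0, so ker(I - K) = span{u} = span{(1, 2, -2, 0)} (it is exactly 1-dimensional because rank(I - K) = 3). Kernel of the adjoint: K is real, so (I - K)^* = I - K^T = I - v u^T, and (I - v u^T) v = v - v (u·v) = 0; hence ker((I - K)^*) = span{v} = span{(7, -3, 0, 1)}. Therefore (I - K) x = y is solvable iff <y, v> = 0, i.e. iff 7y_1 - 3y_2 + y_4 = 0. When this holds, K y = u (v·y) = 0, so (I - K) y = y and x = y is a particular solution; the full solution set is the line x = y + c·u = y + c·(1, 2, -2, 0), c ∈ C.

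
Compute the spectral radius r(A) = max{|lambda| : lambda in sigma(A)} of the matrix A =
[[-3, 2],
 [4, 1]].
r(A) = (2 + sqrt(48))/2 ≈ 4.4641

The eigenvalues of A are the roots of its characteristic polynomial. With M = A (coefficients from the trace and determinant):
  p(λ) = det(λ I - M) = λ^2 + 2λ - 11.
For λ^2 + 2λ - 11 the discriminant is 48. It is nonnegative but not a perfect square, so the roots are real and irrational: λ = (-2 ± sqrt(48))/2 ≈ 2.4641, -4.4641.
Thus the eigenvalues (to 4 decimals) are 2.4641 (modulus 2.4641); -4.4641 (modulus 4.4641). The spectral radius is the largest modulus: r(A) = (2 + sqrt(48))/2 ≈ 4.4641. (Cross-check: r(A) ≤ ||A||_2 ≈ 5.0198; equality holds whenever A is normal, though it can also hold for some non-normal A.)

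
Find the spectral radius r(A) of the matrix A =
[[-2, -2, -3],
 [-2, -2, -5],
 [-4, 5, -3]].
r(A) ≈ 3.663

The eigenvalues of A are the roots of its characteristic polynomial. With M = A (coefficients from the trace, the sum of principal 2x2 minors, and det A):
  p(λ) = det(λ I - M) = λ^3 + 7λ^2 + 25λ + 36.
No integer candidate from the rational root theorem (±divisors of 36) is a root, so the roots are irrational. The cubic discriminant is Δ = -2859 < 0, so there is one real root and a complex-conjugate pair. p(-3) = -3 and p(-2) = 6 have opposite signs, so a root lies in (-3, -2); Newton's method refines it to λ ≈ -2.6831. Dividing out (λ - (-2.6831)) leaves approximately λ^2 + 4.3169λ + 13.4173. For λ^2 + 4.3169λ + 13.4173 the discriminant is -35.0337. It is negative, so the remaining roots are the complex-conjugate pair λ ≈ -2.1585 ± 2.9595i. Their product equals the constant term, so |λ|^2 ≈ 13.4173 and |λ| ≈ 3.663.
Thus the eigenvalues (to 4 decimals) are -2.6831 (modulus 2.6831); -2.1585 ± 2.9595i (modulus 3.663). The spectral radius is the largest modulus: r(A) ≈ 3.663. (Cross-check: r(A) ≤ ||A||_2 ≈ 8.0223; equality holds whenever A is normal, though it can also hold for some non-normal A.)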